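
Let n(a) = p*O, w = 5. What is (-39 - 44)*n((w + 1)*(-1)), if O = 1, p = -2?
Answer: 166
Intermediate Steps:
n(a) = -2 (n(a) = -2*1 = -2)
(-39 - 44)*n((w + 1)*(-1)) = (-39 - 44)*(-2) = -83*(-2) = 166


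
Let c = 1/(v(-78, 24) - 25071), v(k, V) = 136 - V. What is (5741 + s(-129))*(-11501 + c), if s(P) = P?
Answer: -1610944017520/24959 ≈ -6.4544e+7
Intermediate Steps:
c = -1/24959 (c = 1/((136 - 1*24) - 25071) = 1/((136 - 24) - 25071) = 1/(112 - 25071) = 1/(-24959) = -1/24959 ≈ -4.0066e-5)
(5741 + s(-129))*(-11501 + c) = (5741 - 129)*(-11501 - 1/24959) = 5612*(-287053460/24959) = -1610944017520/24959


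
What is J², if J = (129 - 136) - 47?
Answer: 2916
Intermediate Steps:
J = -54 (J = -7 - 47 = -54)
J² = (-54)² = 2916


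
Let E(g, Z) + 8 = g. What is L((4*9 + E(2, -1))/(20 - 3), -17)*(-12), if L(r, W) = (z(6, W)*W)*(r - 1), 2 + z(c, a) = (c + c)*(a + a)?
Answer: -63960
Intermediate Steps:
E(g, Z) = -8 + g
z(c, a) = -2 + 4*a*c (z(c, a) = -2 + (c + c)*(a + a) = -2 + (2*c)*(2*a) = -2 + 4*a*c)
L(r, W) = W*(-1 + r)*(-2 + 24*W) (L(r, W) = ((-2 + 4*W*6)*W)*(r - 1) = ((-2 + 24*W)*W)*(-1 + r) = (W*(-2 + 24*W))*(-1 + r) = W*(-1 + r)*(-2 + 24*W))
L((4*9 + E(2, -1))/(20 - 3), -17)*(-12) = (2*(-17)*(-1 + (4*9 + (-8 + 2))/(20 - 3))*(-1 + 12*(-17)))*(-12) = (2*(-17)*(-1 + (36 - 6)/17)*(-1 - 204))*(-12) = (2*(-17)*(-1 + 30*(1/17))*(-205))*(-12) = (2*(-17)*(-1 + 30/17)*(-205))*(-12) = (2*(-17)*(13/17)*(-205))*(-12) = 5330*(-12) = -63960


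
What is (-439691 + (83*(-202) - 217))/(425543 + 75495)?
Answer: -228337/250519 ≈ -0.91146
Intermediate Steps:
(-439691 + (83*(-202) - 217))/(425543 + 75495) = (-439691 + (-16766 - 217))/501038 = (-439691 - 16983)*(1/501038) = -456674*1/501038 = -228337/250519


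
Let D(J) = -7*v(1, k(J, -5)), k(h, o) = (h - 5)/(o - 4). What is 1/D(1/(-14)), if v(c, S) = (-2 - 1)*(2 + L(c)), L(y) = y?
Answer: 1/63 ≈ 0.015873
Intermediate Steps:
k(h, o) = (-5 + h)/(-4 + o)
v(c, S) = -6 - 3*c (v(c, S) = (-2 - 1)*(2 + c) = -3*(2 + c) = -6 - 3*c)
D(J) = 63 (D(J) = -7*(-6 - 3*1) = -7*(-6 - 3) = -7*(-9) = 63)
1/D(1/(-14)) = 1/63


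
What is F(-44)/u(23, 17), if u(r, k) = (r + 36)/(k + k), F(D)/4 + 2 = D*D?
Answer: 263024/59 ≈ 4458.0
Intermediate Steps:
F(D) = -8 + 4*D² (F(D) = -8 + 4*(D*D) = -8 + 4*D²)
u(r, k) = (36 + r)/(2*k) (u(r, k) = (36 + r)/((2*k)) = (36 + r)*(1/(2*k)) = (36 + r)/(2*k))
F(-44)/u(23, 17) = (-8 + 4*(-44)²)/(((½)*(36 + 23)/17)) = (-8 + 4*1936)/(((½)*(1/17)*59)) = (-8 + 7744)/(59/34) = 7736*(34/59) = 263024/59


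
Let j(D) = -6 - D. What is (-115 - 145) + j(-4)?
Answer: -262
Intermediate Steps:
(-115 - 145) + j(-4) = (-115 - 145) + (-6 - 1*(-4)) = -260 + (-6 + 4) = -260 - 2 = -262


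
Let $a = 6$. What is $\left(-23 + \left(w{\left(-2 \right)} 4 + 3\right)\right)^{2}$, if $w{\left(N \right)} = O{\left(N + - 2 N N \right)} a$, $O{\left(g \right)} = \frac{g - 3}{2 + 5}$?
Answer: $\frac{204304}{49} \approx 4169.5$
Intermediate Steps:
$O{\left(g \right)} = - \frac{3}{7} + \frac{g}{7}$ ($O{\left(g \right)} = \frac{-3 + g}{7} = \left(-3 + g\right) \frac{1}{7} = - \frac{3}{7} + \frac{g}{7}$)
$w{\left(N \right)} = - \frac{18}{7} - \frac{12 N^{2}}{7} + \frac{6 N}{7}$ ($w{\left(N \right)} = \left(- \frac{3}{7} + \frac{N + - 2 N N}{7}\right) 6 = \left(- \frac{3}{7} + \frac{N - 2 N^{2}}{7}\right) 6 = \left(- \frac{3}{7} - \left(- \frac{N}{7} + \frac{2 N^{2}}{7}\right)\right) 6 = \left(- \frac{3}{7} - \frac{2 N^{2}}{7} + \frac{N}{7}\right) 6 = - \frac{18}{7} - \frac{12 N^{2}}{7} + \frac{6 N}{7}$)
$\left(-23 + \left(w{\left(-2 \right)} 4 + 3\right)\right)^{2} = \left(-23 + \left(\left(- \frac{18}{7} - \frac{12 \left(-2\right)^{2}}{7} + \frac{6}{7} \left(-2\right)\right) 4 + 3\right)\right)^{2} = \left(-23 + \left(\left(- \frac{18}{7} - \frac{48}{7} - \frac{12}{7}\right) 4 + 3\right)\right)^{2} = \left(-23 + \left(\left(- \frac{78}{7}\right) 4 + 3\right)\right)^{2} = \left(-23 + \left(- \frac{312}{7} + 3\right)\right)^{2} = \left(-23 - \frac{291}{7}\right)^{2} = \left(- \frac{452}{7}\right)^{2} = \frac{204304}{49}$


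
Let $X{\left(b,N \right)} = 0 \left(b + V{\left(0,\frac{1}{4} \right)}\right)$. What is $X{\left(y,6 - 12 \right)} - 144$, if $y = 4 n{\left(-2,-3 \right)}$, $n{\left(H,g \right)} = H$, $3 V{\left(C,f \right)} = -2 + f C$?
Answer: $-144$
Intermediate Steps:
$V{\left(C,f \right)} = - \frac{2}{3} + \frac{C f}{3}$ ($V{\left(C,f \right)} = \frac{-2 + f C}{3} = \frac{-2 + C f}{3} = - \frac{2}{3} + \frac{C f}{3}$)
$y = -8$ ($y = 4 \left(-2\right) = -8$)
$X{\left(b,N \right)} = 0$ ($X{\left(b,N \right)} = 0 \left(b - \left(\frac{2}{3} + \frac{0}{4}\right)\right) = 0 \left(b - \left(\frac{2}{3} + 0 \cdot \frac{1}{4}\right)\right) = 0 \left(b + \left(- \frac{2}{3} + 0\right)\right) = 0 \left(b - \frac{2}{3}\right) = 0 \left(- \frac{2}{3} + b\right) = 0$)
$X{\left(y,6 - 12 \right)} - 144 = 0 - 144 = -144$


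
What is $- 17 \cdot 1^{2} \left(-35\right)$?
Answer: $595$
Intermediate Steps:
$- 17 \cdot 1^{2} \left(-35\right) = \left(-17\right) 1 \left(-35\right) = \left(-17\right) \left(-35\right) = 595$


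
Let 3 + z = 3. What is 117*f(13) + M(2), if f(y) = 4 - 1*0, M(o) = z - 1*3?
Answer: 465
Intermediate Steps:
z = 0 (z = -3 + 3 = 0)
M(o) = -3 (M(o) = 0 - 1*3 = 0 - 3 = -3)
f(y) = 4 (f(y) = 4 + 0 = 4)
117*f(13) + M(2) = 117*4 - 3 = 468 - 3 = 465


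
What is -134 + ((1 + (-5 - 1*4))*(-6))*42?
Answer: 1882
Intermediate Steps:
-134 + ((1 + (-5 - 1*4))*(-6))*42 = -134 + ((1 + (-5 - 4))*(-6))*42 = -134 + ((1 - 9)*(-6))*42 = -134 - 8*(-6)*42 = -134 + 48*42 = -134 + 2016 = 1882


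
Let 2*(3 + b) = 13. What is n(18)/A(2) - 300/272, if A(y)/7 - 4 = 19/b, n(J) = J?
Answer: -621/748 ≈ -0.83021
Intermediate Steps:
b = 7/2 (b = -3 + (½)*13 = -3 + 13/2 = 7/2 ≈ 3.5000)
A(y) = 66 (A(y) = 28 + 7*(19/(7/2)) = 28 + 7*(19*(2/7)) = 28 + 7*(38/7) = 28 + 38 = 66)
n(18)/A(2) - 300/272 = 18/66 - 300/272 = 18*(1/66) - 300*1/272 = 3/11 - 75/68 = -621/748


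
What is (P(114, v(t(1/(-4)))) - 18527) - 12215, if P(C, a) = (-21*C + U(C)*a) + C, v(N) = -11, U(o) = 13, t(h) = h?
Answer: -33165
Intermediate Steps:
P(C, a) = -20*C + 13*a (P(C, a) = (-21*C + 13*a) + C = -20*C + 13*a)
(P(114, v(t(1/(-4)))) - 18527) - 12215 = ((-20*114 + 13*(-11)) - 18527) - 12215 = ((-2280 - 143) - 18527) - 12215 = (-2423 - 18527) - 12215 = -20950 - 12215 = -33165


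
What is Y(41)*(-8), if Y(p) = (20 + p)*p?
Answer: -20008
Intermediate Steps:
Y(p) = p*(20 + p)
Y(41)*(-8) = (41*(20 + 41))*(-8) = (41*61)*(-8) = 2501*(-8) = -20008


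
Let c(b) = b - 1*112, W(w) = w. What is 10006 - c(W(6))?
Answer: 10112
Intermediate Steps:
c(b) = -112 + b (c(b) = b - 112 = -112 + b)
10006 - c(W(6)) = 10006 - (-112 + 6) = 10006 - 1*(-106) = 10006 + 106 = 10112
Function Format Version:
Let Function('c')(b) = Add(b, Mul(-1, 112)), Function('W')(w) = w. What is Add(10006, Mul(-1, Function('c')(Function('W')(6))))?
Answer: 10112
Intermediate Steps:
Function('c')(b) = Add(-112, b) (Function('c')(b) = Add(b, -112) = Add(-112, b))
Add(10006, Mul(-1, Function('c')(Function('W')(6)))) = Add(10006, Mul(-1, Add(-112, 6))) = Add(10006, Mul(-1, -106)) = Add(10006, 106) = 10112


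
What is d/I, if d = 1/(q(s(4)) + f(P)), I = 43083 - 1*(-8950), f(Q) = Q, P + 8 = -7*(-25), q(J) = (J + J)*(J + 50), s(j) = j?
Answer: 1/31167767 ≈ 3.2084e-8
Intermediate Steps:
q(J) = 2*J*(50 + J) (q(J) = (2*J)*(50 + J) = 2*J*(50 + J))
P = 167 (P = -8 - 7*(-25) = -8 + 175 = 167)
I = 52033 (I = 43083 + 8950 = 52033)
d = 1/599 (d = 1/(2*4*(50 + 4) + 167) = 1/(2*4*54 + 167) = 1/(432 + 167) = 1/599 ≈ 0.0016694)
d/I = (1/599)/52033 = (1/599)*(1/52033) = 1/31167767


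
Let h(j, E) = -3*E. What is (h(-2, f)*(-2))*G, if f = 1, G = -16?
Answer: -96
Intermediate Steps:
(h(-2, f)*(-2))*G = (-3*1*(-2))*(-16) = -3*(-2)*(-16) = 6*(-16) = -96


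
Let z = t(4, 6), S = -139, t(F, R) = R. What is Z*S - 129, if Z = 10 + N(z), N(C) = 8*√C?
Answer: -1519 - 1112*√6 ≈ -4242.8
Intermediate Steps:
z = 6
Z = 10 + 8*√6 ≈ 29.596
Z*S - 129 = (10 + 8*√6)*(-139) - 129 = (-1390 - 1112*√6) - 129 = -1519 - 1112*√6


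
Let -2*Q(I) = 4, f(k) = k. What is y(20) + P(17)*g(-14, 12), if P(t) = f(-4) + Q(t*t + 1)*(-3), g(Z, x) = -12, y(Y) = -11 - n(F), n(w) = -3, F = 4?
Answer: -32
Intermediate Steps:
y(Y) = -8 (y(Y) = -11 - 1*(-3) = -11 + 3 = -8)
Q(I) = -2 (Q(I) = -½*4 = -2)
P(t) = 2 (P(t) = -4 - 2*(-3) = -4 + 6 = 2)
y(20) + P(17)*g(-14, 12) = -8 + 2*(-12) = -8 - 24 = -32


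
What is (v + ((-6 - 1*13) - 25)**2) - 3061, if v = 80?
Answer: -1045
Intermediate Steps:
(v + ((-6 - 1*13) - 25)**2) - 3061 = (80 + ((-6 - 1*13) - 25)**2) - 3061 = (80 + ((-6 - 13) - 25)**2) - 3061 = (80 + (-19 - 25)**2) - 3061 = (80 + (-44)**2) - 3061 = (80 + 1936) - 3061 = 2016 - 3061 = -1045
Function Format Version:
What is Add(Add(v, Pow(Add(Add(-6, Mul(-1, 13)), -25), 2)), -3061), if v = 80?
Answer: -1045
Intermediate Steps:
Add(Add(v, Pow(Add(Add(-6, Mul(-1, 13)), -25), 2)), -3061) = Add(Add(80, Pow(Add(Add(-6, Mul(-1, 13)), -25), 2)), -3061) = Add(Add(80, Pow(Add(Add(-6, -13), -25), 2)), -3061) = Add(Add(80, Pow(Add(-19, -25), 2)), -3061) = Add(Add(80, Pow(-44, 2)), -3061) = Add(Add(80, 1936), -3061) = Add(2016, -3061) = -1045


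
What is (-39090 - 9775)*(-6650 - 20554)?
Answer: 1329323460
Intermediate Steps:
(-39090 - 9775)*(-6650 - 20554) = -48865*(-27204) = 1329323460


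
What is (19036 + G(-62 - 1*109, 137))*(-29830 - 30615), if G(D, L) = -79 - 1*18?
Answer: -1144767855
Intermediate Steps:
G(D, L) = -97 (G(D, L) = -79 - 18 = -97)
(19036 + G(-62 - 1*109, 137))*(-29830 - 30615) = (19036 - 97)*(-29830 - 30615) = 18939*(-60445) = -1144767855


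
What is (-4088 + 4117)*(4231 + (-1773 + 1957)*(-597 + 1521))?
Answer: 5053163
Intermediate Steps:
(-4088 + 4117)*(4231 + (-1773 + 1957)*(-597 + 1521)) = 29*(4231 + 184*924) = 29*(4231 + 170016) = 29*174247 = 5053163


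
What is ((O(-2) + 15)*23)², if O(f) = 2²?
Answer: 190969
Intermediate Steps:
O(f) = 4
((O(-2) + 15)*23)² = ((4 + 15)*23)² = (19*23)² = 437² = 190969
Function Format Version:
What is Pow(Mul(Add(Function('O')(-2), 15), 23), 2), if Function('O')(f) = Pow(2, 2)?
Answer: 190969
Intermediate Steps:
Function('O')(f) = 4
Pow(Mul(Add(Function('O')(-2), 15), 23), 2) = Pow(Mul(Add(4, 15), 23), 2) = Pow(Mul(19, 23), 2) = Pow(437, 2) = 190969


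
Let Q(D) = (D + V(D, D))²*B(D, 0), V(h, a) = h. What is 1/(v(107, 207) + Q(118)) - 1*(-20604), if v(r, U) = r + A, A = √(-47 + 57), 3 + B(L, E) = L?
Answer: 845297810325710943/41025908091599 - √10/41025908091599 ≈ 20604.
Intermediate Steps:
B(L, E) = -3 + L
A = √10 ≈ 3.1623
Q(D) = 4*D²*(-3 + D) (Q(D) = (D + D)²*(-3 + D) = (2*D)²*(-3 + D) = (4*D²)*(-3 + D) = 4*D²*(-3 + D))
v(r, U) = r + √10
1/(v(107, 207) + Q(118)) - 1*(-20604) = 1/((107 + √10) + 4*118²*(-3 + 118)) - 1*(-20604) = 1/((107 + √10) + 4*13924*115) + 20604 = 1/((107 + √10) + 6405040) + 20604 = 1/(6405147 + √10) + 20604 = 20604 + 1/(6405147 + √10)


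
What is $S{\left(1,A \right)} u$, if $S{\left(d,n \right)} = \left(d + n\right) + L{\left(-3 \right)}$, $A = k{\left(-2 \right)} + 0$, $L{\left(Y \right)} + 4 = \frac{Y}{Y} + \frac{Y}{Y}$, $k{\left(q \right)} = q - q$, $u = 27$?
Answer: $-27$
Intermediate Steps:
$k{\left(q \right)} = 0$
$L{\left(Y \right)} = -2$ ($L{\left(Y \right)} = -4 + \left(\frac{Y}{Y} + \frac{Y}{Y}\right) = -4 + \left(1 + 1\right) = -4 + 2 = -2$)
$A = 0$ ($A = 0 + 0 = 0$)
$S{\left(d,n \right)} = -2 + d + n$ ($S{\left(d,n \right)} = \left(d + n\right) - 2 = -2 + d + n$)
$S{\left(1,A \right)} u = \left(-2 + 1 + 0\right) 27 = \left(-1\right) 27 = -27$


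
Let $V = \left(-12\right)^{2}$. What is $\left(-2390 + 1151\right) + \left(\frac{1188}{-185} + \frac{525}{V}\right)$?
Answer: $- \frac{11026969}{8880} \approx -1241.8$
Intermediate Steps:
$V = 144$
$\left(-2390 + 1151\right) + \left(\frac{1188}{-185} + \frac{525}{V}\right) = \left(-2390 + 1151\right) + \left(\frac{1188}{-185} + \frac{525}{144}\right) = -1239 + \left(1188 \left(- \frac{1}{185}\right) + 525 \cdot \frac{1}{144}\right) = -1239 + \left(- \frac{1188}{185} + \frac{175}{48}\right) = -1239 - \frac{24649}{8880} = - \frac{11026969}{8880}$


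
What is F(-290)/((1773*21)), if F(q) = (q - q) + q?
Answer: -290/37233 ≈ -0.0077888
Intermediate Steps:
F(q) = q (F(q) = 0 + q = q)
F(-290)/((1773*21)) = -290/(1773*21) = -290/37233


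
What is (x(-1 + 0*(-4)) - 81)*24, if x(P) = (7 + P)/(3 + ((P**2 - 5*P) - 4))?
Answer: -9576/5 ≈ -1915.2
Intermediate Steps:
x(P) = (7 + P)/(-1 + P**2 - 5*P) (x(P) = (7 + P)/(3 + (-4 + P**2 - 5*P)) = (7 + P)/(-1 + P**2 - 5*P))
(x(-1 + 0*(-4)) - 81)*24 = ((7 + (-1 + 0*(-4)))/(-1 + (-1 + 0*(-4))**2 - 5*(-1 + 0*(-4))) - 81)*24 = ((7 + (-1 + 0))/(-1 + (-1 + 0)**2 - 5*(-1 + 0)) - 81)*24 = ((7 - 1)/(-1 + (-1)**2 - 5*(-1)) - 81)*24 = (6/(-1 + 1 + 5) - 81)*24 = (6/5 - 81)*24 = -399/5*24 = -9576/5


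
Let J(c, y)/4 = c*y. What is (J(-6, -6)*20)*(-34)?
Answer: -97920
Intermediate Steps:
J(c, y) = 4*c*y (J(c, y) = 4*(c*y) = 4*c*y)
(J(-6, -6)*20)*(-34) = ((4*(-6)*(-6))*20)*(-34) = (144*20)*(-34) = 2880*(-34) = -97920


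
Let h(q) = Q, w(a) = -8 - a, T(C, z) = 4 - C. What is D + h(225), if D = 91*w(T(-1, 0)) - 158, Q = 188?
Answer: -1153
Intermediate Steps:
h(q) = 188
D = -1341 (D = 91*(-8 - (4 - 1*(-1))) - 158 = 91*(-8 - (4 + 1)) - 158 = 91*(-8 - 1*5) - 158 = 91*(-8 - 5) - 158 = 91*(-13) - 158 = -1183 - 158 = -1341)
D + h(225) = -1341 + 188 = -1153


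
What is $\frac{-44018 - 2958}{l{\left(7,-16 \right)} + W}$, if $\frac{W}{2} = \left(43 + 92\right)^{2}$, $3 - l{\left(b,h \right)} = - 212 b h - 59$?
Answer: $- \frac{1468}{399} \approx -3.6792$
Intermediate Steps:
$l{\left(b,h \right)} = 62 + 212 b h$ ($l{\left(b,h \right)} = 3 - \left(- 212 b h - 59\right) = 3 - \left(-59 - 212 b h\right) = 3 + \left(59 + 212 b h\right) = 62 + 212 b h$)
$W = 36450$ ($W = 2 \left(43 + 92\right)^{2} = 2 \cdot 135^{2} = 2 \cdot 18225 = 36450$)
$\frac{-44018 - 2958}{l{\left(7,-16 \right)} + W} = \frac{-44018 - 2958}{\left(62 + 212 \cdot 7 \left(-16\right)\right) + 36450} = \frac{-44018 - 2958}{\left(62 - 23744\right) + 36450} = - \frac{46976}{-23682 + 36450} = - \frac{46976}{12768} = \left(-46976\right) \frac{1}{12768} = - \frac{1468}{399}$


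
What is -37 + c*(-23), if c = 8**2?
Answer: -1509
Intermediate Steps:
c = 64
-37 + c*(-23) = -37 + 64*(-23) = -37 - 1472 = -1509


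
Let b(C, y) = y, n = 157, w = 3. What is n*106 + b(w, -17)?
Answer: 16625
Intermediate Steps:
n*106 + b(w, -17) = 157*106 - 17 = 16642 - 17 = 16625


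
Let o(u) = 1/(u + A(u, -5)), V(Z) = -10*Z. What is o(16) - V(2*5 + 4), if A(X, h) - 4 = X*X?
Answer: 38641/276 ≈ 140.00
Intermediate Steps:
A(X, h) = 4 + X**2 (A(X, h) = 4 + X*X = 4 + X**2)
o(u) = 1/(4 + u + u**2) (o(u) = 1/(u + (4 + u**2)) = 1/(4 + u + u**2))
o(16) - V(2*5 + 4) = 1/(4 + 16 + 16**2) - (-10)*(2*5 + 4) = 1/(4 + 16 + 256) - (-10)*(10 + 4) = 1/276 - (-10)*14 = 1/276 - 1*(-140) = 1/276 + 140 = 38641/276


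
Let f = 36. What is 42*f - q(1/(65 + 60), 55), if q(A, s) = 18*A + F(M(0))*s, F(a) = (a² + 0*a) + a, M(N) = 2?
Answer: 147732/125 ≈ 1181.9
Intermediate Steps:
F(a) = a + a² (F(a) = (a² + 0) + a = a² + a = a + a²)
q(A, s) = 6*s + 18*A (q(A, s) = 18*A + (2*(1 + 2))*s = 18*A + (2*3)*s = 18*A + 6*s = 6*s + 18*A)
42*f - q(1/(65 + 60), 55) = 42*36 - (6*55 + 18/(65 + 60)) = 1512 - (330 + 18/125) = 1512 - 1*41268/125 = 1512 - 41268/125 = 147732/125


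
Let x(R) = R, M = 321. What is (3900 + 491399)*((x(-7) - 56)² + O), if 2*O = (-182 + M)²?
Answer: 13501355441/2 ≈ 6.7507e+9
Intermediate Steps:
O = 19321/2 (O = (-182 + 321)²/2 = (½)*139² = (½)*19321 = 19321/2 ≈ 9660.5)
(3900 + 491399)*((x(-7) - 56)² + O) = (3900 + 491399)*((-7 - 56)² + 19321/2) = 495299*((-63)² + 19321/2) = 495299*(3969 + 19321/2) = 495299*(27259/2) = 13501355441/2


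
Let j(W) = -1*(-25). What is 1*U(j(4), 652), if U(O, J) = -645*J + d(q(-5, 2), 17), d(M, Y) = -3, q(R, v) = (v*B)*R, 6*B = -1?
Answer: -420543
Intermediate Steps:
B = -⅙ (B = (⅙)*(-1) = -⅙ ≈ -0.16667)
q(R, v) = -R*v/6 (q(R, v) = (v*(-⅙))*R = (-v/6)*R = -R*v/6)
j(W) = 25
U(O, J) = -3 - 645*J (U(O, J) = -645*J - 3 = -3 - 645*J)
1*U(j(4), 652) = 1*(-3 - 645*652) = 1*(-3 - 420540) = 1*(-420543) = -420543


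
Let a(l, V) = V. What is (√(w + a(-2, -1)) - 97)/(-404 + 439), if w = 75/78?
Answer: -97/35 + I*√26/910 ≈ -2.7714 + 0.0056033*I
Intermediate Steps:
w = 25/26 (w = 75*(1/78) = 25/26 ≈ 0.96154)
(√(w + a(-2, -1)) - 97)/(-404 + 439) = (√(25/26 - 1) - 97)/(-404 + 439) = (√(-1/26) - 97)/35 = (I*√26/26 - 97)*(1/35) = (-97 + I*√26/26)*(1/35) = -97/35 + I*√26/910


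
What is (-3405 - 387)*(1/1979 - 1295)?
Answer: 9718152768/1979 ≈ 4.9106e+6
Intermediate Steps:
(-3405 - 387)*(1/1979 - 1295) = -3792*(1/1979 - 1295) = -3792*(-2562804/1979) = 9718152768/1979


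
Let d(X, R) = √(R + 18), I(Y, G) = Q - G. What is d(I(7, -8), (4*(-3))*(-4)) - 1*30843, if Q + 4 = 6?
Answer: -30843 + √66 ≈ -30835.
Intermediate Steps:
Q = 2 (Q = -4 + 6 = 2)
I(Y, G) = 2 - G
d(X, R) = √(18 + R)
d(I(7, -8), (4*(-3))*(-4)) - 1*30843 = √(18 + (4*(-3))*(-4)) - 1*30843 = √(18 - 12*(-4)) - 30843 = √(18 + 48) - 30843 = √66 - 30843 = -30843 + √66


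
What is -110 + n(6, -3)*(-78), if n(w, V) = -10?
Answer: 670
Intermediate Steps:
-110 + n(6, -3)*(-78) = -110 - 10*(-78) = -110 + 780 = 670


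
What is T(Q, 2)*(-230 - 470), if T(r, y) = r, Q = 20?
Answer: -14000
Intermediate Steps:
T(Q, 2)*(-230 - 470) = 20*(-230 - 470) = 20*(-700) = -14000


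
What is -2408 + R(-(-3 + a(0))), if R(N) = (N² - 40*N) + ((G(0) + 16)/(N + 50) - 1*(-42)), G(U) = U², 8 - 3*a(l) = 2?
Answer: -122639/51 ≈ -2404.7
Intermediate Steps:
a(l) = 2 (a(l) = 8/3 - ⅓*2 = 8/3 - ⅔ = 2)
R(N) = 42 + N² - 40*N + 16/(50 + N) (R(N) = (N² - 40*N) + ((0² + 16)/(N + 50) - 1*(-42)) = (N² - 40*N) + ((0 + 16)/(50 + N) + 42) = (N² - 40*N) + (16/(50 + N) + 42) = (N² - 40*N) + (42 + 16/(50 + N)) = 42 + N² - 40*N + 16/(50 + N))
-2408 + R(-(-3 + a(0))) = -2408 + (2116 + (-(-3 + 2))³ - (-1958)*(-3 + 2) + 10*(-(-3 + 2))²)/(50 - (-3 + 2)) = -2408 + (2116 + (-1*(-1))³ - (-1958)*(-1) + 10*(-1*(-1))²)/(50 - 1*(-1)) = -2408 + (2116 + 1³ - 1958*1 + 10*1²)/(50 + 1) = -2408 + (2116 + 1 - 1958 + 10*1)/51 = -2408 + (2116 + 1 - 1958 + 10)/51 = -2408 + (1/51)*169 = -2408 + 169/51 = -122639/51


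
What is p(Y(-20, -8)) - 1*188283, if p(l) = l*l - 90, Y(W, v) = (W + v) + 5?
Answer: -187844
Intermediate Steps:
Y(W, v) = 5 + W + v
p(l) = -90 + l² (p(l) = l² - 90 = -90 + l²)
p(Y(-20, -8)) - 1*188283 = (-90 + (5 - 20 - 8)²) - 1*188283 = (-90 + (-23)²) - 188283 = (-90 + 529) - 188283 = 439 - 188283 = -187844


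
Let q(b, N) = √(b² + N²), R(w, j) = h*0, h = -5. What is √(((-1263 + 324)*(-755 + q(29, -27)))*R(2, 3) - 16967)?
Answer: 19*I*√47 ≈ 130.26*I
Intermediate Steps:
R(w, j) = 0 (R(w, j) = -5*0 = 0)
q(b, N) = √(N² + b²)
√(((-1263 + 324)*(-755 + q(29, -27)))*R(2, 3) - 16967) = √(((-1263 + 324)*(-755 + √((-27)² + 29²)))*0 - 16967) = √(-939*(-755 + √(729 + 841))*0 - 16967) = √(-939*(-755 + √1570)*0 - 16967) = √((708945 - 939*√1570)*0 - 16967) = √(0 - 16967) = √(-16967) = 19*I*√47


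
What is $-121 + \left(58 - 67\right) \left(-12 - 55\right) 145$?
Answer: $87314$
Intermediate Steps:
$-121 + \left(58 - 67\right) \left(-12 - 55\right) 145 = -121 + \left(-9\right) \left(-67\right) 145 = -121 + 603 \cdot 145 = -121 + 87435 = 87314$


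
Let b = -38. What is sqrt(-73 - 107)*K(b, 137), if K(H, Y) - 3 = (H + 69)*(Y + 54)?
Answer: 35544*I*sqrt(5) ≈ 79479.0*I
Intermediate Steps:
K(H, Y) = 3 + (54 + Y)*(69 + H) (K(H, Y) = 3 + (H + 69)*(Y + 54) = 3 + (69 + H)*(54 + Y) = 3 + (54 + Y)*(69 + H))
sqrt(-73 - 107)*K(b, 137) = sqrt(-73 - 107)*(3729 + 54*(-38) + 69*137 - 38*137) = sqrt(-180)*(3729 - 2052 + 9453 - 5206) = (6*I*sqrt(5))*5924 = 35544*I*sqrt(5)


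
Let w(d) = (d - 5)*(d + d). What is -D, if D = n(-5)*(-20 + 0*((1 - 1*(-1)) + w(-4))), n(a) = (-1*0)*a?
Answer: 0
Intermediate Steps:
n(a) = 0 (n(a) = 0*a = 0)
w(d) = 2*d*(-5 + d) (w(d) = (-5 + d)*(2*d) = 2*d*(-5 + d))
D = 0 (D = 0*(-20 + 0*((1 - 1*(-1)) + 2*(-4)*(-5 - 4))) = 0*(-20 + 0*((1 + 1) + 2*(-4)*(-9))) = 0*(-20 + 0*(2 + 72)) = 0*(-20 + 0*74) = 0*(-20 + 0) = 0*(-20) = 0)
-D = -1*0 = 0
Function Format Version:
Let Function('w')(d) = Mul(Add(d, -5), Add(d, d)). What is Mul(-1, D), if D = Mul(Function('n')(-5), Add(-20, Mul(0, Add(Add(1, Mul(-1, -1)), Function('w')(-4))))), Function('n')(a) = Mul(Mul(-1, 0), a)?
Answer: 0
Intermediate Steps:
Function('n')(a) = 0 (Function('n')(a) = Mul(0, a) = 0)
Function('w')(d) = Mul(2, d, Add(-5, d)) (Function('w')(d) = Mul(Add(-5, d), Mul(2, d)) = Mul(2, d, Add(-5, d)))
D = 0 (D = Mul(0, Add(-20, Mul(0, Add(Add(1, Mul(-1, -1)), Mul(2, -4, Add(-5, -4)))))) = Mul(0, Add(-20, Mul(0, Add(Add(1, 1), Mul(2, -4, -9))))) = Mul(0, Add(-20, Mul(0, Add(2, 72)))) = Mul(0, Add(-20, Mul(0, 74))) = Mul(0, Add(-20, 0)) = Mul(0, -20) = 0)
Mul(-1, D) = Mul(-1, 0) = 0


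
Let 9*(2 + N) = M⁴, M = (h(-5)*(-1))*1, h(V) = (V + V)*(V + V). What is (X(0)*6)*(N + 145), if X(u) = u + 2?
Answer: 400005148/3 ≈ 1.3334e+8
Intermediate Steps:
h(V) = 4*V² (h(V) = (2*V)*(2*V) = 4*V²)
X(u) = 2 + u
M = -100 (M = ((4*(-5)²)*(-1))*1 = ((4*25)*(-1))*1 = (100*(-1))*1 = -100*1 = -100)
N = 99999982/9 (N = -2 + (⅑)*(-100)⁴ = -2 + (⅑)*100000000 = -2 + 100000000/9 = 99999982/9 ≈ 1.1111e+7)
(X(0)*6)*(N + 145) = ((2 + 0)*6)*(99999982/9 + 145) = (2*6)*(100001287/9) = 12*(100001287/9) = 400005148/3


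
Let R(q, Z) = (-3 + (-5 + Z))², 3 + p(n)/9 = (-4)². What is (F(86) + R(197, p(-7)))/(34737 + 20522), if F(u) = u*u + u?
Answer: 19363/55259 ≈ 0.35040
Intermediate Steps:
p(n) = 117 (p(n) = -27 + 9*(-4)² = -27 + 9*16 = -27 + 144 = 117)
F(u) = u + u² (F(u) = u² + u = u + u²)
R(q, Z) = (-8 + Z)²
(F(86) + R(197, p(-7)))/(34737 + 20522) = (86*(1 + 86) + (-8 + 117)²)/(34737 + 20522) = (86*87 + 109²)/55259 = (7482 + 11881)*(1/55259) = 19363*(1/55259) = 19363/55259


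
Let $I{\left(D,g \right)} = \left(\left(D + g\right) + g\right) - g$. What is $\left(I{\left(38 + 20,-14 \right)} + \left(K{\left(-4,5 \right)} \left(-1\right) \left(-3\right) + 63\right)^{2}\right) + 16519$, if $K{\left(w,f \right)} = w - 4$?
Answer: $18084$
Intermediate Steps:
$I{\left(D,g \right)} = D + g$ ($I{\left(D,g \right)} = \left(D + 2 g\right) - g = D + g$)
$K{\left(w,f \right)} = -4 + w$
$\left(I{\left(38 + 20,-14 \right)} + \left(K{\left(-4,5 \right)} \left(-1\right) \left(-3\right) + 63\right)^{2}\right) + 16519 = \left(\left(\left(38 + 20\right) - 14\right) + \left(\left(-4 - 4\right) \left(-1\right) \left(-3\right) + 63\right)^{2}\right) + 16519 = \left(\left(58 - 14\right) + \left(\left(-8\right) \left(-1\right) \left(-3\right) + 63\right)^{2}\right) + 16519 = \left(44 + \left(8 \left(-3\right) + 63\right)^{2}\right) + 16519 = \left(44 + \left(-24 + 63\right)^{2}\right) + 16519 = \left(44 + 39^{2}\right) + 16519 = \left(44 + 1521\right) + 16519 = 1565 + 16519 = 18084$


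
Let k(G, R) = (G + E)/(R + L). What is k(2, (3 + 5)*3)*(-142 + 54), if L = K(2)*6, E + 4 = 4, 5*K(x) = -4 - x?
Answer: -220/21 ≈ -10.476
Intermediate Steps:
K(x) = -⅘ - x/5 (K(x) = (-4 - x)/5 = -⅘ - x/5)
E = 0 (E = -4 + 4 = 0)
L = -36/5 (L = (-⅘ - ⅕*2)*6 = (-⅘ - ⅖)*6 = -6/5*6 = -36/5 ≈ -7.2000)
k(G, R) = G/(-36/5 + R) (k(G, R) = (G + 0)/(R - 36/5) = G/(-36/5 + R))
k(2, (3 + 5)*3)*(-142 + 54) = (5*2/(-36 + 5*((3 + 5)*3)))*(-142 + 54) = (5*2/(-36 + 5*(8*3)))*(-88) = (5*2/(-36 + 5*24))*(-88) = (5*2/(-36 + 120))*(-88) = (5*2/84)*(-88) = (5*2*(1/84))*(-88) = (5/42)*(-88) = -220/21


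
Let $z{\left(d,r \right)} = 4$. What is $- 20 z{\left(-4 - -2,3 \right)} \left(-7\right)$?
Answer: $560$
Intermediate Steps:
$- 20 z{\left(-4 - -2,3 \right)} \left(-7\right) = \left(-20\right) 4 \left(-7\right) = \left(-80\right) \left(-7\right) = 560$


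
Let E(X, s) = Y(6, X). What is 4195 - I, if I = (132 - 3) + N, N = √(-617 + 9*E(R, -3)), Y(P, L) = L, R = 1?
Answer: 4066 - 4*I*√38 ≈ 4066.0 - 24.658*I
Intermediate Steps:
E(X, s) = X
N = 4*I*√38 (N = √(-617 + 9*1) = √(-617 + 9) = √(-608) = 4*I*√38 ≈ 24.658*I)
I = 129 + 4*I*√38 (I = (132 - 3) + 4*I*√38 = 129 + 4*I*√38 ≈ 129.0 + 24.658*I)
4195 - I = 4195 - (129 + 4*I*√38) = 4195 + (-129 - 4*I*√38) = 4066 - 4*I*√38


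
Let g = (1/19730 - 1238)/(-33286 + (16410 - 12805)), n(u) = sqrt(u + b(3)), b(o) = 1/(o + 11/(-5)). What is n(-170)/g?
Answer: 1464015325*I*sqrt(3)/8141913 ≈ 311.44*I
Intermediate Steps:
b(o) = 1/(-11/5 + o) (b(o) = 1/(o + 11*(-1/5)) = 1/(o - 11/5) = 1/(-11/5 + o))
n(u) = sqrt(5/4 + u) (n(u) = sqrt(u + 5/(-11 + 5*3)) = sqrt(u + 5/(-11 + 15)) = sqrt(u + 5/4) = sqrt(5/4 + u))
g = 24425739/585606130 (g = (1/19730 - 1238)/(-33286 + 3605) = -24425739/19730/(-29681) = -24425739/19730*(-1/29681) = 24425739/585606130 ≈ 0.041710)
n(-170)/g = (sqrt(5 + 4*(-170))/2)/(24425739/585606130) = (sqrt(5 - 680)/2)*(585606130/24425739) = (sqrt(-675)/2)*(585606130/24425739) = ((15*I*sqrt(3))/2)*(585606130/24425739) = (15*I*sqrt(3)/2)*(585606130/24425739) = 1464015325*I*sqrt(3)/8141913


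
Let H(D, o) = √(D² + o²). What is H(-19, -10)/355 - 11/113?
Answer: -11/113 + √461/355 ≈ -0.036864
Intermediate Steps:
H(-19, -10)/355 - 11/113 = √((-19)² + (-10)²)/355 - 11/113 = √(361 + 100)*(1/355) - 11*1/113 = √461*(1/355) - 11/113 = √461/355 - 11/113 = -11/113 + √461/355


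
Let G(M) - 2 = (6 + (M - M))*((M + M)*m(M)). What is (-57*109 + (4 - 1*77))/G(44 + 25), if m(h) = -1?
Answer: 449/59 ≈ 7.6102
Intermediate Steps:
G(M) = 2 - 12*M (G(M) = 2 + (6 + (M - M))*((M + M)*(-1)) = 2 + (6 + 0)*((2*M)*(-1)) = 2 + 6*(-2*M) = 2 - 12*M)
(-57*109 + (4 - 1*77))/G(44 + 25) = (-57*109 + (4 - 1*77))/(2 - 12*(44 + 25)) = (-6213 + (4 - 77))/(2 - 12*69) = (-6213 - 73)/(2 - 828) = -6286/(-826) = -6286*(-1/826) = 449/59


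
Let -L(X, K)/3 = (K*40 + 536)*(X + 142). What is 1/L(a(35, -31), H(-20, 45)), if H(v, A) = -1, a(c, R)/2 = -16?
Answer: -1/163680 ≈ -6.1095e-6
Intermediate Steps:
a(c, R) = -32 (a(c, R) = 2*(-16) = -32)
L(X, K) = -3*(142 + X)*(536 + 40*K) (L(X, K) = -3*(K*40 + 536)*(X + 142) = -3*(40*K + 536)*(142 + X) = -3*(536 + 40*K)*(142 + X) = -3*(142 + X)*(536 + 40*K))
1/L(a(35, -31), H(-20, 45)) = 1/(-228336 - 17040*(-1) - 1608*(-32) - 120*(-1)*(-32)) = 1/(-228336 + 17040 + 51456 - 3840) = 1/(-163680) = -1/163680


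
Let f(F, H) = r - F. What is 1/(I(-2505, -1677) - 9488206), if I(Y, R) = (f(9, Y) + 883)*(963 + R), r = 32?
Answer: -1/10135090 ≈ -9.8667e-8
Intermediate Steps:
f(F, H) = 32 - F
I(Y, R) = 872478 + 906*R (I(Y, R) = ((32 - 1*9) + 883)*(963 + R) = ((32 - 9) + 883)*(963 + R) = (23 + 883)*(963 + R) = 906*(963 + R) = 872478 + 906*R)
1/(I(-2505, -1677) - 9488206) = 1/((872478 + 906*(-1677)) - 9488206) = 1/((872478 - 1519362) - 9488206) = 1/(-646884 - 9488206) = 1/(-10135090) = -1/10135090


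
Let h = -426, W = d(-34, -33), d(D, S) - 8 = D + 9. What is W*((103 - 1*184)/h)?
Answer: -459/142 ≈ -3.2324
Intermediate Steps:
d(D, S) = 17 + D (d(D, S) = 8 + (D + 9) = 8 + (9 + D) = 17 + D)
W = -17 (W = 17 - 34 = -17)
W*((103 - 1*184)/h) = -17*(103 - 1*184)/(-426) = -17*(103 - 184)*(-1)/426 = -(-1377)*(-1)/426 = -17*27/142 = -459/142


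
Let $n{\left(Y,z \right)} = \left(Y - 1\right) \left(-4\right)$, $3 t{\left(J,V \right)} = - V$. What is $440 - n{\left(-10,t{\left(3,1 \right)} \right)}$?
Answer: $396$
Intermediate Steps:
$t{\left(J,V \right)} = - \frac{V}{3}$ ($t{\left(J,V \right)} = \frac{\left(-1\right) V}{3} = - \frac{V}{3}$)
$n{\left(Y,z \right)} = 4 - 4 Y$ ($n{\left(Y,z \right)} = \left(-1 + Y\right) \left(-4\right) = 4 - 4 Y$)
$440 - n{\left(-10,t{\left(3,1 \right)} \right)} = 440 - \left(4 - -40\right) = 440 - \left(4 + 40\right) = 440 - 44 = 396$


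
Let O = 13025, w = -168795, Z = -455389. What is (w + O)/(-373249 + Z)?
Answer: 77885/414319 ≈ 0.18798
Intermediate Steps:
(w + O)/(-373249 + Z) = (-168795 + 13025)/(-373249 - 455389) = -155770/(-828638) = -155770*(-1/828638) = 77885/414319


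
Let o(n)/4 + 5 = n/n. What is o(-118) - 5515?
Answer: -5531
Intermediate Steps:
o(n) = -16 (o(n) = -20 + 4*(n/n) = -20 + 4*1 = -20 + 4 = -16)
o(-118) - 5515 = -16 - 5515 = -5531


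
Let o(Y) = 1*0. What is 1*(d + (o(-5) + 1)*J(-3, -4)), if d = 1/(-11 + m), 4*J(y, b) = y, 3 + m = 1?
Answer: -43/52 ≈ -0.82692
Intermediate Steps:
m = -2 (m = -3 + 1 = -2)
J(y, b) = y/4
o(Y) = 0
d = -1/13 (d = 1/(-11 - 2) = 1/(-13) = -1/13 ≈ -0.076923)
1*(d + (o(-5) + 1)*J(-3, -4)) = 1*(-1/13 + (0 + 1)*((¼)*(-3))) = 1*(-1/13 + 1*(-¾)) = 1*(-1/13 - ¾) = 1*(-43/52) = -43/52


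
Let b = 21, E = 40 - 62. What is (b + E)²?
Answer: 1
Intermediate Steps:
E = -22
(b + E)² = (21 - 22)² = (-1)² = 1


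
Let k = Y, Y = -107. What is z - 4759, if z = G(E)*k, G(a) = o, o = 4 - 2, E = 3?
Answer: -4973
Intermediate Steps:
o = 2
k = -107
G(a) = 2
z = -214 (z = 2*(-107) = -214)
z - 4759 = -214 - 4759 = -4973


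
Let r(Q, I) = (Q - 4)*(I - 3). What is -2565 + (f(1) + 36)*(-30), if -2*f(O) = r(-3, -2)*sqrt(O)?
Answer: -3120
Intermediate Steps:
r(Q, I) = (-4 + Q)*(-3 + I)
f(O) = -35*sqrt(O)/2 (f(O) = -(12 - 4*(-2) - 3*(-3) - 2*(-3))*sqrt(O)/2 = -(12 + 8 + 9 + 6)*sqrt(O)/2 = -35*sqrt(O)/2)
-2565 + (f(1) + 36)*(-30) = -2565 + (-35*sqrt(1)/2 + 36)*(-30) = -2565 + (-35/2*1 + 36)*(-30) = -2565 + (-35/2 + 36)*(-30) = -2565 + (37/2)*(-30) = -2565 - 555 = -3120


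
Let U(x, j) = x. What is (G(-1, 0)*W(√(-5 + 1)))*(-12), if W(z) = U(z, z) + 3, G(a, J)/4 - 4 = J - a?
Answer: -720 - 480*I ≈ -720.0 - 480.0*I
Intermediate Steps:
G(a, J) = 16 - 4*a + 4*J (G(a, J) = 16 + 4*(J - a) = 16 + (-4*a + 4*J) = 16 - 4*a + 4*J)
W(z) = 3 + z (W(z) = z + 3 = 3 + z)
(G(-1, 0)*W(√(-5 + 1)))*(-12) = ((16 - 4*(-1) + 4*0)*(3 + √(-5 + 1)))*(-12) = ((16 + 4 + 0)*(3 + √(-4)))*(-12) = (20*(3 + 2*I))*(-12) = (60 + 40*I)*(-12) = -720 - 480*I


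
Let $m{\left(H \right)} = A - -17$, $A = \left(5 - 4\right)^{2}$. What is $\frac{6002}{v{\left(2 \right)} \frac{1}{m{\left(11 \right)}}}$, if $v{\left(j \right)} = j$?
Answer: $54018$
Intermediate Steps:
$A = 1$ ($A = 1^{2} = 1$)
$m{\left(H \right)} = 18$ ($m{\left(H \right)} = 1 - -17 = 1 + 17 = 18$)
$\frac{6002}{v{\left(2 \right)} \frac{1}{m{\left(11 \right)}}} = \frac{6002}{2 \cdot \frac{1}{18}} = 6002 \frac{1}{\frac{1}{9}} = 6002 \cdot 9 = 54018$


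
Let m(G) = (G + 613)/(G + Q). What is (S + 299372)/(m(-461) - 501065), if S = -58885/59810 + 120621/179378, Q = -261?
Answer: -1017082206236956/1702313646809417 ≈ -0.59747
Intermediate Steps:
S = -167416576/536429909 (S = -58885*1/59810 + 120621*(1/179378) = -11777/11962 + 120621/179378 = -167416576/536429909 ≈ -0.31209)
m(G) = (613 + G)/(-261 + G) (m(G) = (G + 613)/(G - 261) = (613 + G)/(-261 + G))
(S + 299372)/(m(-461) - 501065) = (-167416576/536429909 + 299372)/((613 - 461)/(-261 - 461) - 501065) = 160591927300572/(536429909*(152/(-722) - 501065)) = 160591927300572/(536429909*(-1/722*152 - 501065)) = 160591927300572/(536429909*(-4/19 - 501065)) = 160591927300572/(536429909*(-9520239/19)) = (160591927300572/536429909)*(-19/9520239) = -1017082206236956/1702313646809417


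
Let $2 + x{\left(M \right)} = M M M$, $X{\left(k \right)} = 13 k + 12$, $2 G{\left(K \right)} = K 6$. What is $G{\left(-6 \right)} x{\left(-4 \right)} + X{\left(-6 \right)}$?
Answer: $1122$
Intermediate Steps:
$G{\left(K \right)} = 3 K$ ($G{\left(K \right)} = \frac{K 6}{2} = \frac{6 K}{2} = 3 K$)
$X{\left(k \right)} = 12 + 13 k$
$x{\left(M \right)} = -2 + M^{3}$ ($x{\left(M \right)} = -2 + M M M = -2 + M^{2} M = -2 + M^{3}$)
$G{\left(-6 \right)} x{\left(-4 \right)} + X{\left(-6 \right)} = 3 \left(-6\right) \left(-2 + \left(-4\right)^{3}\right) + \left(12 + 13 \left(-6\right)\right) = - 18 \left(-2 - 64\right) + \left(12 - 78\right) = \left(-18\right) \left(-66\right) - 66 = 1188 - 66 = 1122$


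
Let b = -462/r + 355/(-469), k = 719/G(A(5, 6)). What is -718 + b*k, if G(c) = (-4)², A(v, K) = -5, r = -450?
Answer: -24829283/35175 ≈ -705.88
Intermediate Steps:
G(c) = 16
k = 719/16 ≈ 44.938
b = 9488/35175 (b = -462/(-450) + 355/(-469) = -462*(-1/450) + 355*(-1/469) = 77/75 - 355/469 = 9488/35175 ≈ 0.26974)
-718 + b*k = -718 + (9488/35175)*(719/16) = -718 + 426367/35175 = -24829283/35175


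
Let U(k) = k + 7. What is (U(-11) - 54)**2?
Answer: 3364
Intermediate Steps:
U(k) = 7 + k
(U(-11) - 54)**2 = ((7 - 11) - 54)**2 = (-4 - 54)**2 = (-58)**2 = 3364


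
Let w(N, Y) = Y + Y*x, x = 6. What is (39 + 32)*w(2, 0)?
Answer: 0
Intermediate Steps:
w(N, Y) = 7*Y (w(N, Y) = Y + Y*6 = Y + 6*Y = 7*Y)
(39 + 32)*w(2, 0) = (39 + 32)*(7*0) = 71*0 = 0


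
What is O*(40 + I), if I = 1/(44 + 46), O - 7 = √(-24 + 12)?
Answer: 25207/90 + 3601*I*√3/45 ≈ 280.08 + 138.6*I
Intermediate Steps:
O = 7 + 2*I*√3 (O = 7 + √(-24 + 12) = 7 + √(-12) = 7 + 2*I*√3 ≈ 7.0 + 3.4641*I)
I = 1/90 ≈ 0.011111
O*(40 + I) = (7 + 2*I*√3)*(40 + 1/90) = (7 + 2*I*√3)*(3601/90) = 25207/90 + 3601*I*√3/45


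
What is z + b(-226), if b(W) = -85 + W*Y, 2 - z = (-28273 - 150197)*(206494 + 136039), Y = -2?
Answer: 61131864879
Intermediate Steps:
z = 61131864512 (z = 2 - (-28273 - 150197)*(206494 + 136039) = 2 - (-178470)*342533 = 2 - 1*(-61131864510) = 2 + 61131864510 = 61131864512)
b(W) = -85 - 2*W (b(W) = -85 + W*(-2) = -85 - 2*W)
z + b(-226) = 61131864512 + (-85 - 2*(-226)) = 61131864512 + (-85 + 452) = 61131864512 + 367 = 61131864879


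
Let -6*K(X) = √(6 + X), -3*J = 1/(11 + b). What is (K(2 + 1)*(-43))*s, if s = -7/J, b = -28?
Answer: -15351/2 ≈ -7675.5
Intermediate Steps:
J = 1/51 (J = -1/(3*(11 - 28)) = -⅓/(-17) = -⅓*(-1/17) = 1/51 ≈ 0.019608)
s = -357 (s = -7/1/51 = -7*51 = -357)
K(X) = -√(6 + X)/6
(K(2 + 1)*(-43))*s = (-√(6 + (2 + 1))/6*(-43))*(-357) = (-√(6 + 3)/6*(-43))*(-357) = (-√9/6*(-43))*(-357) = (-⅙*3*(-43))*(-357) = -½*(-43)*(-357) = (43/2)*(-357) = -15351/2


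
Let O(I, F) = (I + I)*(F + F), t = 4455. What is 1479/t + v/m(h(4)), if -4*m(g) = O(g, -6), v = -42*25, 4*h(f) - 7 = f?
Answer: -94007/1485 ≈ -63.304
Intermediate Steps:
h(f) = 7/4 + f/4
v = -1050
O(I, F) = 4*F*I (O(I, F) = (2*I)*(2*F) = 4*F*I)
m(g) = 6*g (m(g) = -(-6)*g = 6*g)
1479/t + v/m(h(4)) = 1479/4455 - 1050*1/(6*(7/4 + (¼)*4)) = 1479*(1/4455) - 1050*1/(6*(7/4 + 1)) = 493/1485 - 1050/(6*(11/4)) = 493/1485 - 1050/33/2 = 493/1485 - 1050*2/33 = 493/1485 - 700/11 = -94007/1485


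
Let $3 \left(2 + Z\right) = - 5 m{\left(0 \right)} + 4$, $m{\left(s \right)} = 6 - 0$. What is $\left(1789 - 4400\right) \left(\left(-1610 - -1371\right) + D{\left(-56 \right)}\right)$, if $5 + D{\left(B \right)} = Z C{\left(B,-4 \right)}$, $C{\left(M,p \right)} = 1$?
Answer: $\frac{1994804}{3} \approx 6.6494 \cdot 10^{5}$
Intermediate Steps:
$m{\left(s \right)} = 6$ ($m{\left(s \right)} = 6 + 0 = 6$)
$Z = - \frac{32}{3}$ ($Z = -2 + \frac{\left(-5\right) 6 + 4}{3} = -2 + \frac{-30 + 4}{3} = -2 + \frac{1}{3} \left(-26\right) = -2 - \frac{26}{3} = - \frac{32}{3} \approx -10.667$)
$D{\left(B \right)} = - \frac{47}{3}$ ($D{\left(B \right)} = -5 - \frac{32}{3} = - \frac{47}{3}$)
$\left(1789 - 4400\right) \left(\left(-1610 - -1371\right) + D{\left(-56 \right)}\right) = \left(1789 - 4400\right) \left(\left(-1610 - -1371\right) - \frac{47}{3}\right) = - 2611 \left(\left(-1610 + 1371\right) - \frac{47}{3}\right) = - 2611 \left(-239 - \frac{47}{3}\right) = \left(-2611\right) \left(- \frac{764}{3}\right) = \frac{1994804}{3}$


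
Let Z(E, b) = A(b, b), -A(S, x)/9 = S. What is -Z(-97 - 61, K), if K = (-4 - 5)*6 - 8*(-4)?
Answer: -198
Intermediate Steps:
K = -22 (K = -9*6 + 32 = -54 + 32 = -22)
A(S, x) = -9*S
Z(E, b) = -9*b
-Z(-97 - 61, K) = -(-9)*(-22) = -1*198 = -198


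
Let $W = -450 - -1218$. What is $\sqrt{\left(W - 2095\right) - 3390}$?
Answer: $i \sqrt{4717} \approx 68.68 i$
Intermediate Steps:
$W = 768$ ($W = -450 + 1218 = 768$)
$\sqrt{\left(W - 2095\right) - 3390} = \sqrt{\left(768 - 2095\right) - 3390} = \sqrt{-1327 - 3390} = \sqrt{-4717} = i \sqrt{4717}$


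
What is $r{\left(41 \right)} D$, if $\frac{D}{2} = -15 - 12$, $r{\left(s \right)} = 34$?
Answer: $-1836$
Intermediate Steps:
$D = -54$ ($D = 2 \left(-15 - 12\right) = 2 \left(-27\right) = -54$)
$r{\left(41 \right)} D = 34 \left(-54\right) = -1836$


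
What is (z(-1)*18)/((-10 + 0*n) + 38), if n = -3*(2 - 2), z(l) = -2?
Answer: -9/7 ≈ -1.2857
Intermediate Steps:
n = 0 (n = -3*0 = 0)
(z(-1)*18)/((-10 + 0*n) + 38) = (-2*18)/((-10 + 0*0) + 38) = -36/((-10 + 0) + 38) = -36/(-10 + 38) = -36/28 = -36*1/28 = -9/7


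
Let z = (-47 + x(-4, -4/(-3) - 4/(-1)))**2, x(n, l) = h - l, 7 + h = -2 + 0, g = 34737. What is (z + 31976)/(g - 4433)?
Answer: 40205/34092 ≈ 1.1793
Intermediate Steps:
h = -9 (h = -7 + (-2 + 0) = -7 - 2 = -9)
x(n, l) = -9 - l
z = 33856/9 (z = (-47 + (-9 - (-4/(-3) - 4/(-1))))**2 = (-47 + (-9 - (-4*(-1/3) - 4*(-1))))**2 = (-47 + (-9 - (4/3 + 4)))**2 = (-47 + (-9 - 1*16/3))**2 = (-47 + (-9 - 16/3))**2 = (-47 - 43/3)**2 = (-184/3)**2 = 33856/9 ≈ 3761.8)
(z + 31976)/(g - 4433) = (33856/9 + 31976)/(34737 - 4433) = (321640/9)/30304 = (321640/9)*(1/30304) = 40205/34092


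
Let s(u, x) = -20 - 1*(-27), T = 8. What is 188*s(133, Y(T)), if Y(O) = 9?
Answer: 1316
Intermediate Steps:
s(u, x) = 7 (s(u, x) = -20 + 27 = 7)
188*s(133, Y(T)) = 188*7 = 1316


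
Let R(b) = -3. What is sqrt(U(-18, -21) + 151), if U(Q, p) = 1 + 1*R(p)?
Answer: sqrt(149) ≈ 12.207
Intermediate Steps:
U(Q, p) = -2 (U(Q, p) = 1 + 1*(-3) = 1 - 3 = -2)
sqrt(U(-18, -21) + 151) = sqrt(-2 + 151) = sqrt(149)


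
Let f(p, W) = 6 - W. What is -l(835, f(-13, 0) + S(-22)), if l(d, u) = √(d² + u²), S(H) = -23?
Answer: -√697514 ≈ -835.17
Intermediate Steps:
-l(835, f(-13, 0) + S(-22)) = -√(835² + ((6 - 1*0) - 23)²) = -√(697225 + ((6 + 0) - 23)²) = -√(697225 + (6 - 23)²) = -√(697225 + (-17)²) = -√(697225 + 289) = -√697514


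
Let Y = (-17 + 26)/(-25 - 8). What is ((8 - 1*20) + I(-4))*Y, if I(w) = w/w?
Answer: 3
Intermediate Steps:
Y = -3/11 (Y = 9/(-33) = 9*(-1/33) = -3/11 ≈ -0.27273)
I(w) = 1
((8 - 1*20) + I(-4))*Y = ((8 - 1*20) + 1)*(-3/11) = ((8 - 20) + 1)*(-3/11) = (-12 + 1)*(-3/11) = -11*(-3/11) = 3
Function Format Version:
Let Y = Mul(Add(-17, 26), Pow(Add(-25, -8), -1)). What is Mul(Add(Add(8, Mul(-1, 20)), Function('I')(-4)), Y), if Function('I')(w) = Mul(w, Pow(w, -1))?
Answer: 3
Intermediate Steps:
Y = Rational(-3, 11) (Y = Mul(9, Pow(-33, -1)) = Mul(9, Rational(-1, 33)) = Rational(-3, 11) ≈ -0.27273)
Function('I')(w) = 1
Mul(Add(Add(8, Mul(-1, 20)), Function('I')(-4)), Y) = Mul(Add(Add(8, Mul(-1, 20)), 1), Rational(-3, 11)) = Mul(Add(Add(8, -20), 1), Rational(-3, 11)) = Mul(Add(-12, 1), Rational(-3, 11)) = Mul(-11, Rational(-3, 11)) = 3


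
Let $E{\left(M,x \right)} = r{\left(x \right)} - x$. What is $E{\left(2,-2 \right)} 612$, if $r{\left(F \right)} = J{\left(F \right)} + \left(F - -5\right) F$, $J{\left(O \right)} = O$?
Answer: $-3672$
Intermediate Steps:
$r{\left(F \right)} = F + F \left(5 + F\right)$ ($r{\left(F \right)} = F + \left(F - -5\right) F = F + \left(F + 5\right) F = F + \left(5 + F\right) F = F + F \left(5 + F\right)$)
$E{\left(M,x \right)} = - x + x \left(6 + x\right)$ ($E{\left(M,x \right)} = x \left(6 + x\right) - x = - x + x \left(6 + x\right)$)
$E{\left(2,-2 \right)} 612 = - 2 \left(5 - 2\right) 612 = \left(-2\right) 3 \cdot 612 = \left(-6\right) 612 = -3672$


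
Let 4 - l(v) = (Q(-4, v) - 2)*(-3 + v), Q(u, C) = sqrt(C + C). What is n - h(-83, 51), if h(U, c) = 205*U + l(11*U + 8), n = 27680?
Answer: 46507 - 908*I*sqrt(1810) ≈ 46507.0 - 38630.0*I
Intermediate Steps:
Q(u, C) = sqrt(2)*sqrt(C) (Q(u, C) = sqrt(2*C) = sqrt(2)*sqrt(C))
l(v) = 4 - (-3 + v)*(-2 + sqrt(2)*sqrt(v)) (l(v) = 4 - (sqrt(2)*sqrt(v) - 2)*(-3 + v) = 4 - (-2 + sqrt(2)*sqrt(v))*(-3 + v) = 4 - (-3 + v)*(-2 + sqrt(2)*sqrt(v)))
h(U, c) = 14 + 227*U - sqrt(2)*(8 + 11*U)**(3/2) + 3*sqrt(2)*sqrt(8 + 11*U) (h(U, c) = 205*U + (-2 + 2*(11*U + 8) - sqrt(2)*(11*U + 8)**(3/2) + 3*sqrt(2)*sqrt(11*U + 8)) = 205*U + (-2 + 2*(8 + 11*U) - sqrt(2)*(8 + 11*U)**(3/2) + 3*sqrt(2)*sqrt(8 + 11*U)) = 205*U + (-2 + (16 + 22*U) - sqrt(2)*(8 + 11*U)**(3/2) + 3*sqrt(2)*sqrt(8 + 11*U)) = 205*U + (14 + 22*U - sqrt(2)*(8 + 11*U)**(3/2) + 3*sqrt(2)*sqrt(8 + 11*U)) = 14 + 227*U - sqrt(2)*(8 + 11*U)**(3/2) + 3*sqrt(2)*sqrt(8 + 11*U))
n - h(-83, 51) = 27680 - (14 + 3*sqrt(16 + 22*(-83)) + 227*(-83) - sqrt(2)*(8 + 11*(-83))**(3/2)) = 27680 - (14 + 3*sqrt(16 - 1826) - 18841 - sqrt(2)*(8 - 913)**(3/2)) = 27680 - (14 + 3*sqrt(-1810) - 18841 - sqrt(2)*(-905)**(3/2)) = 27680 - (14 + 3*(I*sqrt(1810)) - 18841 - sqrt(2)*(-905*I*sqrt(905))) = 27680 - (14 + 3*I*sqrt(1810) - 18841 + 905*I*sqrt(1810)) = 27680 - (-18827 + 908*I*sqrt(1810)) = 27680 + (18827 - 908*I*sqrt(1810)) = 46507 - 908*I*sqrt(1810)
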